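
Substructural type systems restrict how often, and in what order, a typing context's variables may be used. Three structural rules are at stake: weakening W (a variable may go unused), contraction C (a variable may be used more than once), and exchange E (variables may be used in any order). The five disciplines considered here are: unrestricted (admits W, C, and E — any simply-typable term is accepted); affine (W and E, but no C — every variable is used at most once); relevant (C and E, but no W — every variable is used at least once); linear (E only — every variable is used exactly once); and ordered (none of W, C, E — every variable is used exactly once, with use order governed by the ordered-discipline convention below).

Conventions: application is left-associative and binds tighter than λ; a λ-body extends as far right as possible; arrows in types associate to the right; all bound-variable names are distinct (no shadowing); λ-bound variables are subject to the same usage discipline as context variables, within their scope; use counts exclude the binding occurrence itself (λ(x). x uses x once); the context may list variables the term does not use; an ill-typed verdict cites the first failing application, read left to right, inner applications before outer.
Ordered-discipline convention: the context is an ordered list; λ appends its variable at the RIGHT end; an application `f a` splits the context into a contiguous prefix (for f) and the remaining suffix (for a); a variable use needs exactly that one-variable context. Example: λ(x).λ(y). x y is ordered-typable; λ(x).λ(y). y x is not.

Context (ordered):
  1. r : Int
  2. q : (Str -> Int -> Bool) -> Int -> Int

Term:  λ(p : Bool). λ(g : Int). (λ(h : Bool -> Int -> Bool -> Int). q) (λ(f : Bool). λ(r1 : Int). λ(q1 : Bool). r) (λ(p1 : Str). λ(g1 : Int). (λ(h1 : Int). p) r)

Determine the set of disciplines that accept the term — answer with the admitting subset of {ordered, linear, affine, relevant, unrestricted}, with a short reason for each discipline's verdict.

admitted in: unrestricted
counts: r ×2; q ×1; p [bound] ×1; g [bound] ×0; h [bound] ×0; f [bound] ×0; r1 [bound] ×0; q1 [bound] ×0; p1 [bound] ×0; g1 [bound] ×0; h1 [bound] ×0
order of uses: q, r, p, r
typing: well-typed at Bool -> Int -> Int -> Int
ordered ✗ (repeated use of r ×2; g, h, f, r1, q1, p1, g1, h1 never used (weakening))
linear ✗ (repeated use of r ×2; g, h, f, r1, q1, p1, g1, h1 never used (weakening))
affine ✗ (repeated use of r ×2)
relevant ✗ (g, h, f, r1, q1, p1, g1, h1 never used (weakening))
unrestricted ✓ (type-checks (Bool -> Int -> Int -> Int) and nothing is barred)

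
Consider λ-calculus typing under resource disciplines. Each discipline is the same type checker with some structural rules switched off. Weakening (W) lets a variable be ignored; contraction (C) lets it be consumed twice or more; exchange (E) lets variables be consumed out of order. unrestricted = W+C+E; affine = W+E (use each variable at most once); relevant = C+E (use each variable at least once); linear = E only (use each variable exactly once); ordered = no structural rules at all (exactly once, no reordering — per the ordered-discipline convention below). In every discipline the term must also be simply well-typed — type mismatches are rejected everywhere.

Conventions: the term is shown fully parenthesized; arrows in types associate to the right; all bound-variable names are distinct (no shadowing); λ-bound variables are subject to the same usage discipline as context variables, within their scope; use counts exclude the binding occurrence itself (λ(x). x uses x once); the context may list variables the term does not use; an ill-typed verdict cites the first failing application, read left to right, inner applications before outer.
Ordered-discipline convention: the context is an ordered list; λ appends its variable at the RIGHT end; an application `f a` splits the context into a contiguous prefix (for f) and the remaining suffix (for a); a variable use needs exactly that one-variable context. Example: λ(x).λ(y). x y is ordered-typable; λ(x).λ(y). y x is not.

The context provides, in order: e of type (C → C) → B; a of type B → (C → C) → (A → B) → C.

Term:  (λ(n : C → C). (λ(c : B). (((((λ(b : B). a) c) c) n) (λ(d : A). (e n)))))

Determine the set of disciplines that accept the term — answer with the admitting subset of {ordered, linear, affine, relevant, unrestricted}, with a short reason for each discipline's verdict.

accepted by: unrestricted
use counts: e ×1; a ×1; n (bound) ×2; c (bound) ×2; b (bound) ×0; d (bound) ×0
uses in reading order: a, c, c, n, e, n
typing: the term checks, with type (C → C) → B → C
ordered: ✗ — uses contraction: n ×2, c ×2; needs weakening: b, d unused
linear: ✗ — uses contraction: n ×2, c ×2; needs weakening: b, d unused
affine: ✗ — uses contraction: n ×2, c ×2
relevant: ✗ — needs weakening: b, d unused
unrestricted: ✓ — type-checks ((C → C) → B → C) and nothing is barred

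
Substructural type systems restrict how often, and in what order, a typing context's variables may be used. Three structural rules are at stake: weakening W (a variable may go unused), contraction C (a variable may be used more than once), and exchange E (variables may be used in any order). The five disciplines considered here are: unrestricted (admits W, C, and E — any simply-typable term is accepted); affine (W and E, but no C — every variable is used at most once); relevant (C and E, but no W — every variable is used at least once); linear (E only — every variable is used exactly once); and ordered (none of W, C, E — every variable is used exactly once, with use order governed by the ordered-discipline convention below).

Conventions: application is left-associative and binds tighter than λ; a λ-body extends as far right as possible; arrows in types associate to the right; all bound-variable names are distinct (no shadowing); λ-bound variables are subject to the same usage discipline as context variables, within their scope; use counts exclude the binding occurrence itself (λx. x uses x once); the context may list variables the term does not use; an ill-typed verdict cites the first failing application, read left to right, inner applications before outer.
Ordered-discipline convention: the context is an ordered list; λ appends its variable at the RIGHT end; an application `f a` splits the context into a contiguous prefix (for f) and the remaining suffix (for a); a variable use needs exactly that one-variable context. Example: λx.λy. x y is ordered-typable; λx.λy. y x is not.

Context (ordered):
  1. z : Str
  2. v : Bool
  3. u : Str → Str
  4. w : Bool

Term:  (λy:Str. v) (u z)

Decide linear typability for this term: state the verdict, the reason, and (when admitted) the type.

no — w, y never used (weakening)
use counts: z ×1; v ×1; u ×1; w ×0; y (bound) ×0
left-to-right use order: v, u, z
typing: well-typed — term : Bool
across the five disciplines: ordered ✗ · linear ✗ · affine ✓ · relevant ✗ · unrestricted ✓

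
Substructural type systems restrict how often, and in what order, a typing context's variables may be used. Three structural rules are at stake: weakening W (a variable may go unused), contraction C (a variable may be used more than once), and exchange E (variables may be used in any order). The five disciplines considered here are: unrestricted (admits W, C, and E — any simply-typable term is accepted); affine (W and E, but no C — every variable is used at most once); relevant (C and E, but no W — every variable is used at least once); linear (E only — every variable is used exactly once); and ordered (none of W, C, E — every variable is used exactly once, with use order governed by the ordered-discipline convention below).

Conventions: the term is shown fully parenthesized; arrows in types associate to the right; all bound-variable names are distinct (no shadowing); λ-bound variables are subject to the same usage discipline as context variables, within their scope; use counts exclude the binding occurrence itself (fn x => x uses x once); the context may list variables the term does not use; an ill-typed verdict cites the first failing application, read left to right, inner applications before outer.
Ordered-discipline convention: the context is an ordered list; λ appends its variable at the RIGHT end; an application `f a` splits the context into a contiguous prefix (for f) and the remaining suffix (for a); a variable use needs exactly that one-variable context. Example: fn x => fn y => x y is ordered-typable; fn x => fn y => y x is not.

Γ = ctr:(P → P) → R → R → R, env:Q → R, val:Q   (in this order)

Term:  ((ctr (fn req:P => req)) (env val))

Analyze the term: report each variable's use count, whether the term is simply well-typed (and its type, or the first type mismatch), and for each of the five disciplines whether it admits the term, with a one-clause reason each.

variable uses: ctr: 1×; env: 1×; val: 1×; req (bound): 1×
uses in reading order: ctr, req, env, val
typing: well-typed at R → R
ordered: ✓, one use each (ctr, env, val, req); ordered split holds
linear: ✓, exactly-once usage across ctr, env, val, req
affine: ✓, ctr, env, val, req: no repeats, contraction unneeded
relevant: ✓, every one of ctr, env, val, req appears
unrestricted: ✓, simply typable at R → R; W, C, E all held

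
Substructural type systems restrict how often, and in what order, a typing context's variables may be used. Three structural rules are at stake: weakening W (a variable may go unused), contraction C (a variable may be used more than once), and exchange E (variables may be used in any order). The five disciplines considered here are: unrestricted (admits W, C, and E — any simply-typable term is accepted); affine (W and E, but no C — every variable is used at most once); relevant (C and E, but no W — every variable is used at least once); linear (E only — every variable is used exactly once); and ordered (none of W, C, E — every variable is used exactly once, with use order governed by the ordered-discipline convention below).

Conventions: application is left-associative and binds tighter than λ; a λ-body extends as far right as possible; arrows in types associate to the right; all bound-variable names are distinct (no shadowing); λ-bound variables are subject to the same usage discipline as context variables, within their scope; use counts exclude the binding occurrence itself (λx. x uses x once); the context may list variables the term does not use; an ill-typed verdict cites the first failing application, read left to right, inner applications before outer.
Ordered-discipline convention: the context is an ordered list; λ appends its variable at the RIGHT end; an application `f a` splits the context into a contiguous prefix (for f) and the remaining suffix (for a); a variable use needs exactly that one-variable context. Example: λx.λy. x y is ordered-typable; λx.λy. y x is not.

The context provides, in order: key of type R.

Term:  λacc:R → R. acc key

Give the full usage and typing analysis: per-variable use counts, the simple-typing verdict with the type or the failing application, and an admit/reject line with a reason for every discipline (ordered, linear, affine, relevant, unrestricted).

variable uses: key ×1; acc (bound) ×1
order of uses: acc, key
typing: well-typed at (R → R) → R
ordered ✗ (use order acc, key needs exchange)
linear ✓ (exactly-once usage across key, acc)
affine ✓ (none of key, acc used more than once)
relevant ✓ (every one of key, acc appears)
unrestricted ✓ (typability at (R → R) → R is all that's needed)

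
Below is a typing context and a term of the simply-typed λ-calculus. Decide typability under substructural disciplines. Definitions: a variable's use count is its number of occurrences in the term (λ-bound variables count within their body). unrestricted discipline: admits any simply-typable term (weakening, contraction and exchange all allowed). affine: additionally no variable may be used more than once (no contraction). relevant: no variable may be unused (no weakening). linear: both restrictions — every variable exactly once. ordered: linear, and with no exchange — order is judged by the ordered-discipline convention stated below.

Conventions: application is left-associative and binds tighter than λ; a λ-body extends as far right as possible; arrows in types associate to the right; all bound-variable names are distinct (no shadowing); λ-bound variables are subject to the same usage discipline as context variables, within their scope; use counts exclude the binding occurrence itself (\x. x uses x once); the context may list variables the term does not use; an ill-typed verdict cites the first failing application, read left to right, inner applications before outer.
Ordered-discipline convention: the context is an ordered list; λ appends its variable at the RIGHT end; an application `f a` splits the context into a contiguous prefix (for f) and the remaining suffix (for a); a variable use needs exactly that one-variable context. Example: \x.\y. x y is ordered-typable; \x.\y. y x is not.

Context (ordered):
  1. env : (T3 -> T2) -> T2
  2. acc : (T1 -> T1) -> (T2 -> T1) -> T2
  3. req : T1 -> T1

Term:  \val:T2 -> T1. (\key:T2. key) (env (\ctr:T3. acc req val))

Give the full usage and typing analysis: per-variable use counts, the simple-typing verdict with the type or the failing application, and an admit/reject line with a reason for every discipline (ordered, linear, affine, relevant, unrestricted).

variable uses: env ×1; acc ×1; req ×1; val (λ-bound) ×1; key (λ-bound) ×1; ctr (λ-bound) ×0
order of uses: key, env, acc, req, val
typing: the term checks, with type (T2 -> T1) -> T2
ordered: ✗, ctr left unused
linear: ✗, ctr left unused
affine: ✓, at most one use each (env, acc, req, val, key, ctr)
relevant: ✗, ctr left unused
unrestricted: ✓, type-checks ((T2 -> T1) -> T2) and nothing is barred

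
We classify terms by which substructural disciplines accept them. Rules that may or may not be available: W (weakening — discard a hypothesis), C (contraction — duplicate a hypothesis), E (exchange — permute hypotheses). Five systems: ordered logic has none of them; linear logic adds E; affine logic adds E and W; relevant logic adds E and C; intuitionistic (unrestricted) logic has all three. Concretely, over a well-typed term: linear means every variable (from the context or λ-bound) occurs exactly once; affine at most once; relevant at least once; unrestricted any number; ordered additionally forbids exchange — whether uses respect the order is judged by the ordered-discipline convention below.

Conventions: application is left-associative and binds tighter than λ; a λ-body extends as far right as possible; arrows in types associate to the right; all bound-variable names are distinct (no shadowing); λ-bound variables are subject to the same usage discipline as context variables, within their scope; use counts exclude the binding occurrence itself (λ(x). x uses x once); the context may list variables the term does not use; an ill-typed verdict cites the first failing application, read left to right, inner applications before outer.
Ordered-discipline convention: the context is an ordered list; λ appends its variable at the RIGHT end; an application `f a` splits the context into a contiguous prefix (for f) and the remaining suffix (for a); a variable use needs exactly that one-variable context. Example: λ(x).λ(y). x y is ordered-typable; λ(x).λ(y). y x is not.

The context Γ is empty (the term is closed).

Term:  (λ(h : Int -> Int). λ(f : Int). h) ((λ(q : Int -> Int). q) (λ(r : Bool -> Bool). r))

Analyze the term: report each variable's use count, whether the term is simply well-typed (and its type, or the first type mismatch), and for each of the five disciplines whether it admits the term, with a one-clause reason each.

variable uses: h [bound]: 1×, f [bound]: 0×, q [bound]: 1×, r [bound]: 1×
use order (left to right): h, q, r
typing: ill-typed: a function awaiting Int -> Int gets (Bool -> Bool) -> Bool -> Bool
ordered: ✗, not simply typable
linear: ✗, fails simple typing
affine: ✗, a type mismatch blocks all five
relevant: ✗, the type mismatch rejects it
unrestricted: ✗, not simply typable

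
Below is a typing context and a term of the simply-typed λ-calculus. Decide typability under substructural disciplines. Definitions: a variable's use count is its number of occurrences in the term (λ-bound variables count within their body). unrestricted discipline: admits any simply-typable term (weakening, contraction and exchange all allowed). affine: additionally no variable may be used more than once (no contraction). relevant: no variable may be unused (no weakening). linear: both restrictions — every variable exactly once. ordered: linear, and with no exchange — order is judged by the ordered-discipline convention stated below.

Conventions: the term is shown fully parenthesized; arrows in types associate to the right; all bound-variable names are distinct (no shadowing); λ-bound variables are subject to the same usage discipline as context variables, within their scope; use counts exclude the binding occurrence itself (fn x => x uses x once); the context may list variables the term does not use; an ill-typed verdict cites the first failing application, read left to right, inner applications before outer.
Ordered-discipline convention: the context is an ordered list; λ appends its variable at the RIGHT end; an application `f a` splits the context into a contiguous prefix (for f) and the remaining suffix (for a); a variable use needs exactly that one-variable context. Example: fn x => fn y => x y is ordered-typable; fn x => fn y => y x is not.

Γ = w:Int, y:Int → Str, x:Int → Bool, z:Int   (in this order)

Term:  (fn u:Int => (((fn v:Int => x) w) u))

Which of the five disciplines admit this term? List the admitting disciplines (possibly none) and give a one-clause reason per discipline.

admitting disciplines: affine, unrestricted
usage: w: 1×, y: 0×, x: 1×, z: 0×, u [bound]: 1×, v [bound]: 0×
order of uses: x, w, u
typing: ✓ — Int → Bool
ordered ✗ (needs weakening: y, z, v unused)
linear ✗ (needs weakening: y, z, v unused)
affine ✓ (no duplicate uses among w, y, x, z, u, v)
relevant ✗ (needs weakening: y, z, v unused)
unrestricted ✓ (simply typable at Int → Bool; W, C, E all held)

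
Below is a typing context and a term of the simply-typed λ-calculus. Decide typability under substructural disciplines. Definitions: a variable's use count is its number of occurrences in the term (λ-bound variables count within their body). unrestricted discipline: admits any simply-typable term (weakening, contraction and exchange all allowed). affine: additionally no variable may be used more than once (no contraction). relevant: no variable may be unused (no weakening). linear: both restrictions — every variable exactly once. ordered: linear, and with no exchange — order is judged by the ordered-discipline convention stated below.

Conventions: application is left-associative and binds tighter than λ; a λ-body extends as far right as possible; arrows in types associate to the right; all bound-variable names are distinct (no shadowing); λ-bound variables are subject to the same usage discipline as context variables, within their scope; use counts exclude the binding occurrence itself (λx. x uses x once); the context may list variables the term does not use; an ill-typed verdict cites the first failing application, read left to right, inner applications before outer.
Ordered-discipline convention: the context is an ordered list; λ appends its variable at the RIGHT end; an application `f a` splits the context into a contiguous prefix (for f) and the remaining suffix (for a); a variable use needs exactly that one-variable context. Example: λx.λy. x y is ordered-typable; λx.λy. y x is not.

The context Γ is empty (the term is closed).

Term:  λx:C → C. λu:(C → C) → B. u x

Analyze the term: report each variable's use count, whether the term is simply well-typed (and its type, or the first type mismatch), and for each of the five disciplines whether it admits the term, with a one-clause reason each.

use counts: x [bound] ×1; u [bound] ×1
uses in reading order: u, x
typing: ✓ — (C → C) → ((C → C) → B) → B
ordered: ✗ — no ordered split (uses run u, x)
linear: ✓ — each of x, u used exactly once
affine: ✓ — none of x, u used more than once
relevant: ✓ — at least one use each (x, u)
unrestricted: ✓ — type-checks ((C → C) → ((C → C) → B) → B) and nothing is barred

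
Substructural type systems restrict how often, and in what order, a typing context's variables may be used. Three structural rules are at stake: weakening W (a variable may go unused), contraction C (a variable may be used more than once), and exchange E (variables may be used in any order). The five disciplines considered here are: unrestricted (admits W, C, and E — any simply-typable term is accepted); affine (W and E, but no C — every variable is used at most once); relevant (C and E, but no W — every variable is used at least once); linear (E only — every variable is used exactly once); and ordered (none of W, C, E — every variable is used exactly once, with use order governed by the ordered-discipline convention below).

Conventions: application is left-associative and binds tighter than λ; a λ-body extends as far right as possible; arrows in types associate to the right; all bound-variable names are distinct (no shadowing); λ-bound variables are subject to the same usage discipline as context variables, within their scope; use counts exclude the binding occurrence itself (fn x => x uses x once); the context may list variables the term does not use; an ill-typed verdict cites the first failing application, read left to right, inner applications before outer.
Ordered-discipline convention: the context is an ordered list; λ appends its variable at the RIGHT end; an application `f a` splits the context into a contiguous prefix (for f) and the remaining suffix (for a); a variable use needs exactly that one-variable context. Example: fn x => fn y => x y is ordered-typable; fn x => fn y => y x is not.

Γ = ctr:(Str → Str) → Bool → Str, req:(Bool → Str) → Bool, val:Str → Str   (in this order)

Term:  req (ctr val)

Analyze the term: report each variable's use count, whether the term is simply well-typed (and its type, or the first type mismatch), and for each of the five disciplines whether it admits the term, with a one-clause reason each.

variable uses: ctr: 1; req: 1; val: 1
left-to-right use order: req, ctr, val
typing: well-typed — term : Bool
ordered: ✗, needs exchange: uses follow req, ctr, val
linear: ✓, each of ctr, req, val used exactly once
affine: ✓, ctr, req, val: no repeats, contraction unneeded
relevant: ✓, every one of ctr, req, val appears
unrestricted: ✓, typability at Bool is all that's needed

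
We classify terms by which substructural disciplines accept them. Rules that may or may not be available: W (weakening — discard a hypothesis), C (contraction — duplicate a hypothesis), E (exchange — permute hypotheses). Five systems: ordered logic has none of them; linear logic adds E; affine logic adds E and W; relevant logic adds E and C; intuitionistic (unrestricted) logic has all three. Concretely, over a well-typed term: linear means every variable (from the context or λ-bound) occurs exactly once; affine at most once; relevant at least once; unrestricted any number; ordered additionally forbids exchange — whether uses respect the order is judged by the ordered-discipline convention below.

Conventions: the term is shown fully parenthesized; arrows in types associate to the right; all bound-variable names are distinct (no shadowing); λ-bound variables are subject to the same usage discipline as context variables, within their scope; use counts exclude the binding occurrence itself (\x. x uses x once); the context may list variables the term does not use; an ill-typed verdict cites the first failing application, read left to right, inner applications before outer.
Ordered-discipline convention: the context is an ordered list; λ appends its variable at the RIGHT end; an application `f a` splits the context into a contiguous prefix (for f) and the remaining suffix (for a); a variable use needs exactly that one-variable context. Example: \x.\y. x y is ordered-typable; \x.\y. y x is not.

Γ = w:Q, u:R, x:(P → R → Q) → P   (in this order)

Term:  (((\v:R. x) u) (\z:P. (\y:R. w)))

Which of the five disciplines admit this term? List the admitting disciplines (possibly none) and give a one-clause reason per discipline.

admitted by: affine, unrestricted
usage: w: 1×; u: 1×; x: 1×; v (bound): 0×; z (bound): 0×; y (bound): 0×
order of uses: x, u, w
typing: ✓ — P
ordered ✗ (unused: v, z, y — weakening required)
linear ✗ (unused: v, z, y — weakening required)
affine ✓ (at most one use each (w, u, x, v, z, y))
relevant ✗ (unused: v, z, y — weakening required)
unrestricted ✓ (well-typed at P; no restrictions here)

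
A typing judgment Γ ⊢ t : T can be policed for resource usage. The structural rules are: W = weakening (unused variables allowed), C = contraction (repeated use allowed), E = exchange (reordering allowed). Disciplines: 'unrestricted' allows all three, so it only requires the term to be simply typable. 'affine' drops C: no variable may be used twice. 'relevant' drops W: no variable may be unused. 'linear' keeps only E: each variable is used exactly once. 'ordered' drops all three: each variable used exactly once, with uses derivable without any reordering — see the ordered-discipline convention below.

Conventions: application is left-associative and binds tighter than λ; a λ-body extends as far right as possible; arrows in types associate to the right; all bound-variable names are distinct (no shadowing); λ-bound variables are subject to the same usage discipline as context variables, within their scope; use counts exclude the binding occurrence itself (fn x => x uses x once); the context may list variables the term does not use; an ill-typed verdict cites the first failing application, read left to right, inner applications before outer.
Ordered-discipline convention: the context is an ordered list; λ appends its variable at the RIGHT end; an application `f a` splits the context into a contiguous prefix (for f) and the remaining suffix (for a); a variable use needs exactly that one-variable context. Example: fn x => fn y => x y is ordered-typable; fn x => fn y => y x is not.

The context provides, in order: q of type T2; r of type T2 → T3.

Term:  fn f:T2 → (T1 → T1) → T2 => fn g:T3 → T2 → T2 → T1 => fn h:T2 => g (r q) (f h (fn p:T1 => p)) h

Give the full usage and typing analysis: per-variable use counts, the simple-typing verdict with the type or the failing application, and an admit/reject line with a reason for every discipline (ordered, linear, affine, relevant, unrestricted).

variable uses: q: 1, r: 1, f [bound]: 1, g [bound]: 1, h [bound]: 2, p [bound]: 1
uses in reading order: g, r, q, f, h, p, h
typing: well-typed at (T2 → (T1 → T1) → T2) → (T3 → T2 → T2 → T1) → T2 → T1
ordered: ✗, h ×2 used more than once (contraction)
linear: ✗, h ×2 used more than once (contraction)
affine: ✗, h ×2 used more than once (contraction)
relevant: ✓, q, r, f, g, h, p: all used, weakening unneeded
unrestricted: ✓, typability at (T2 → (T1 → T1) → T2) → (T3 → T2 → T2 → T1) → T2 → T1 is all that's needed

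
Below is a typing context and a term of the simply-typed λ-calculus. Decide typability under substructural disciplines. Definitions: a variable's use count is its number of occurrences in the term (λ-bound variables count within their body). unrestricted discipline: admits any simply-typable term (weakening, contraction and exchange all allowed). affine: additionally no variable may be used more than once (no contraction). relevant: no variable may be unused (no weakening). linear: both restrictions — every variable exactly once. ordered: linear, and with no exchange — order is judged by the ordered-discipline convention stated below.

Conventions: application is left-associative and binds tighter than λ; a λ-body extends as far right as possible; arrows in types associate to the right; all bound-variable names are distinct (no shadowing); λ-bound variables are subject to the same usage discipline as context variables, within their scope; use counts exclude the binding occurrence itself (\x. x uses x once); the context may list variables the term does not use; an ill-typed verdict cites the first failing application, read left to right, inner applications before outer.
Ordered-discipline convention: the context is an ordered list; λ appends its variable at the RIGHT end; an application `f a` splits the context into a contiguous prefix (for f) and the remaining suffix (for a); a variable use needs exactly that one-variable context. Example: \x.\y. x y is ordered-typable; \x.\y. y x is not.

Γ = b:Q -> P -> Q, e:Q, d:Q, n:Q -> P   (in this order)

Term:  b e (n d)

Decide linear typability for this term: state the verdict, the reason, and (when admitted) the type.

yes — b, e, d, n: one use apiece; term : Q
counts: b: 1×, e: 1×, d: 1×, n: 1×
use order (left to right): b, e, n, d
typing: well-typed at Q
all disciplines: ordered ✗ · linear ✓ · affine ✓ · relevant ✓ · unrestricted ✓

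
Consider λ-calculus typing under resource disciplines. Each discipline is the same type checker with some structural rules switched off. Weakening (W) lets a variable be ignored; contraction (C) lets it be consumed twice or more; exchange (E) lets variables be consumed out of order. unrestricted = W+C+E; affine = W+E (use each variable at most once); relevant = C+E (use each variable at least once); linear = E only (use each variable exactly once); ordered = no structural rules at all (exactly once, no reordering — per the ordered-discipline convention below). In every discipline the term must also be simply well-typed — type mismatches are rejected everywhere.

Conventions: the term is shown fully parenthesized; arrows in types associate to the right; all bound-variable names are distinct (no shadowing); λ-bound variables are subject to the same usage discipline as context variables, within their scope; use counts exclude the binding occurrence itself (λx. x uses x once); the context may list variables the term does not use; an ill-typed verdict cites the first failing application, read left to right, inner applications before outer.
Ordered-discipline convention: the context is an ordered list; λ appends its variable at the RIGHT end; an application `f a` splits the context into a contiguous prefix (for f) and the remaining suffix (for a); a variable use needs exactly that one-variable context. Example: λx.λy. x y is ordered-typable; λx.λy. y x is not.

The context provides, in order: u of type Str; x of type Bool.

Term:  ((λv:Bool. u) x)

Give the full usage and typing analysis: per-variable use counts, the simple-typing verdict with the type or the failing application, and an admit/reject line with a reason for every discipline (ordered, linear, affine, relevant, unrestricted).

use counts: u=1; x=1; v (bound)=0
uses in reading order: u, x
typing: ✓ — Str
ordered ✗ (v left unused)
linear ✗ (v left unused)
affine ✓ (at most one use each (u, x, v))
relevant ✗ (v left unused)
unrestricted ✓ (well-typed at Str; no restrictions here)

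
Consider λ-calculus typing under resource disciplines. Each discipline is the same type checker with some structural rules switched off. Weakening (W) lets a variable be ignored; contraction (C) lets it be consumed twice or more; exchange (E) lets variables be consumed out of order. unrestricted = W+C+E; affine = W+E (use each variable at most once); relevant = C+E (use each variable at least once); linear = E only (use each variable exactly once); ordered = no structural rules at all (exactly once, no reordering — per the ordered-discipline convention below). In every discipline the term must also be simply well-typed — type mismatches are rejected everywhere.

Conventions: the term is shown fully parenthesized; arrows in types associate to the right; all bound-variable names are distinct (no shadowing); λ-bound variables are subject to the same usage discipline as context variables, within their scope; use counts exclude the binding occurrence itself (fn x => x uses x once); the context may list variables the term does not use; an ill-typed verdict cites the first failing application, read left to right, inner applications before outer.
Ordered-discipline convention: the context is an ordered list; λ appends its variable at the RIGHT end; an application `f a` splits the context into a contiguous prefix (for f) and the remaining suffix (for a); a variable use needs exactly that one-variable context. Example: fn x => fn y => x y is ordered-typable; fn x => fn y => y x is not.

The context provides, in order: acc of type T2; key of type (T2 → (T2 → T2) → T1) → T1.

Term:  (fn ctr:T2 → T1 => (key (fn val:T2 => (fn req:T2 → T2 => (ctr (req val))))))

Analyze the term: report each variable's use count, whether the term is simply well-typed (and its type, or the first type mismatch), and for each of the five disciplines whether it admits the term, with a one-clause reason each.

counts: acc=0, key=1, ctr [bound]=1, val [bound]=1, req [bound]=1
left-to-right use order: key, ctr, req, val
typing: well-typed at (T2 → T1) → T1
ordered: ✗ — unused: acc — weakening required
linear: ✗ — unused: acc — weakening required
affine: ✓ — no duplicate uses among acc, key, ctr, val, req
relevant: ✗ — unused: acc — weakening required
unrestricted: ✓ — typability at (T2 → T1) → T1 is all that's needed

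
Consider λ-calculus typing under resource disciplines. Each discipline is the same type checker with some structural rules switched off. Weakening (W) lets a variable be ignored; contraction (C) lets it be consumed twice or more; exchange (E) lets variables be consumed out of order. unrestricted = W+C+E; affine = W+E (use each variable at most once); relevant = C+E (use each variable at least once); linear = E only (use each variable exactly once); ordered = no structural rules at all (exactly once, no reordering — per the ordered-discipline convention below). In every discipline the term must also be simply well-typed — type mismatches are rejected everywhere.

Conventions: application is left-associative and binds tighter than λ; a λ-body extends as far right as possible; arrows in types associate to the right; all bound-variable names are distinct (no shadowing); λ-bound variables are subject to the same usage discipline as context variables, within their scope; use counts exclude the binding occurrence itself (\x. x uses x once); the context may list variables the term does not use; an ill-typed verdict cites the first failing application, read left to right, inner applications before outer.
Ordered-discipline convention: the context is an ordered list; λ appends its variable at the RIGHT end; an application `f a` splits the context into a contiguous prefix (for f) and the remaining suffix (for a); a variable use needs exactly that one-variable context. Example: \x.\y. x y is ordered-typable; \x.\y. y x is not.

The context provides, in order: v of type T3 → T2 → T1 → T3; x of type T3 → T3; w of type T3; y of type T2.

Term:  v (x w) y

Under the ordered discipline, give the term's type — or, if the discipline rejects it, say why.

term : T1 → T3
counts: v ×1, x ×1, w ×1, y ×1
use order (left to right): v, x, w, y
typing: ✓ — T1 → T3
summary: ordered ✓; linear ✓; affine ✓; relevant ✓; unrestricted ✓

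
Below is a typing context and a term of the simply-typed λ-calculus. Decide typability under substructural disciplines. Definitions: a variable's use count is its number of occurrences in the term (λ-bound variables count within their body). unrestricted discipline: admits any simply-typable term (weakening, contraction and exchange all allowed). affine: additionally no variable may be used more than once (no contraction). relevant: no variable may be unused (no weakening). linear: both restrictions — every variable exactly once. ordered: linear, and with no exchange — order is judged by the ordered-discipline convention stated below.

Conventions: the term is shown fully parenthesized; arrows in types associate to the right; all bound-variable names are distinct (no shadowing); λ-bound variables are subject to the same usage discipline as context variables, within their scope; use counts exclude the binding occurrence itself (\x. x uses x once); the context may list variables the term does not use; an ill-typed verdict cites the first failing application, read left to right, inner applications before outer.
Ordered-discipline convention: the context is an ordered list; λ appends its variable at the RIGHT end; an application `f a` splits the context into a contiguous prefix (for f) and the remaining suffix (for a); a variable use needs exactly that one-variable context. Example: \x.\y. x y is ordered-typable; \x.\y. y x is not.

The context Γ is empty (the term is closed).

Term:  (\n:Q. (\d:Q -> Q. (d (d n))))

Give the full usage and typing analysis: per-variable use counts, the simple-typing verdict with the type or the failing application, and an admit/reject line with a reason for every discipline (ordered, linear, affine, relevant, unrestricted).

usage: n (λ-bound)=1, d (λ-bound)=2
left-to-right use order: d, d, n
typing: well-typed — term : Q -> (Q -> Q) -> Q
ordered ✗ (uses contraction: d ×2)
linear ✗ (uses contraction: d ×2)
affine ✗ (uses contraction: d ×2)
relevant ✓ (none of n, d goes unused)
unrestricted ✓ (well-typed at Q -> (Q -> Q) -> Q; no restrictions here)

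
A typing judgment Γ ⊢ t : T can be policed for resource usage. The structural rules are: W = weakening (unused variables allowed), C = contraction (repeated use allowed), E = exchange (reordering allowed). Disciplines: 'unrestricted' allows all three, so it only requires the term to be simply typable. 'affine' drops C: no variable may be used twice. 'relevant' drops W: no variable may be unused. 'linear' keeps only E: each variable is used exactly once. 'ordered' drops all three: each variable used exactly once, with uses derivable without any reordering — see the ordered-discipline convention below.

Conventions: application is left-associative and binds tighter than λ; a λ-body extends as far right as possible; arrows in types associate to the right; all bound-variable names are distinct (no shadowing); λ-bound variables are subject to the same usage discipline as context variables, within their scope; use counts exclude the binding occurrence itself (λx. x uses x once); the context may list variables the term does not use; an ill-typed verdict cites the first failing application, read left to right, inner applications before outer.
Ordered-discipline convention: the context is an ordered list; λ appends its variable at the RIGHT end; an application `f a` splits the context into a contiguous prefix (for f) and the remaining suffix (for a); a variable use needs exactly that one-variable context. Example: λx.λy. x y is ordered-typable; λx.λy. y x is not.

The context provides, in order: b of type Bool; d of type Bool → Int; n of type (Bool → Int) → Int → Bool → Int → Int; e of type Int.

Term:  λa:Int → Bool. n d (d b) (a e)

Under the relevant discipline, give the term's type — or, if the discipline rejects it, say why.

term : (Int → Bool) → Int → Int
counts: b: 1; d: 2; n: 1; e: 1; a (λ-bound): 1
uses in reading order: n, d, d, b, a, e
typing: well-typed at (Int → Bool) → Int → Int
across the five disciplines: ordered ✗ | linear ✗ | affine ✗ | relevant ✓ | unrestricted ✓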